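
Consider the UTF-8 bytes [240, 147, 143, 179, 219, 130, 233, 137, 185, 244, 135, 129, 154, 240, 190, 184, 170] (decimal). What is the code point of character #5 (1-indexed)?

U+3EE2A

Offset 0: leading byte 0xF0 = 11110000 → 4-byte char #1 = F0 93 8F B3.
Offset 4: leading byte 0xDB = 11011011 → 2-byte char #2 = DB 82.
Offset 6: leading byte 0xE9 = 11101001 → 3-byte char #3 = E9 89 B9.
Offset 9: leading byte 0xF4 = 11110100 → 4-byte char #4 = F4 87 81 9A.
Offset 13: leading byte 0xF0 = 11110000 → 4-byte char #5 = F0 BE B8 AA.
Leading byte 0xF0 = 11110000 matches 11110xxx → 4-byte sequence.
Byte 1: 0xF0 = 11110000, payload 000 (3 bits).
Byte 2: 0xBE = 10111110 (10xxxxxx ✓), payload 111110.
Byte 3: 0xB8 = 10111000 (10xxxxxx ✓), payload 111000.
Byte 4: 0xAA = 10101010 (10xxxxxx ✓), payload 101010.
Concatenate: 000111110111000101010 = 0x3EE2A (21 bits → U+3EE2A).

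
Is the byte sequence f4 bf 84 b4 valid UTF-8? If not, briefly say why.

Leading byte 0xF4 = 11110100 → 4-byte form.
Payload = 0x13F134, which exceeds U+10FFFF, the maximum Unicode code point. (Leading bytes F5–FF, or F4 followed by ≥ 0x90, are invalid.)

invalid (encodes a value above U+10FFFF)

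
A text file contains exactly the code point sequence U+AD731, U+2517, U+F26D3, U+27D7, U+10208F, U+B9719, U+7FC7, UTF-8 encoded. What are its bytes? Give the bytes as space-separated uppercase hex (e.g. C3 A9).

U+AD731: 4-byte form → F2 AD 9C B1.
U+2517: 3-byte form → E2 94 97.
U+F26D3: 4-byte form → F3 B2 9B 93.
U+27D7: 3-byte form → E2 9F 97.
U+10208F: 4-byte form → F4 82 82 8F.
U+B9719: 4-byte form → F2 B9 9C 99.
U+7FC7: 3-byte form → E7 BF 87.
Concatenated (25 bytes): F2 AD 9C B1 E2 94 97 F3 B2 9B 93 E2 9F 97 F4 82 82 8F F2 B9 9C 99 E7 BF 87.

F2 AD 9C B1 E2 94 97 F3 B2 9B 93 E2 9F 97 F4 82 82 8F F2 B9 9C 99 E7 BF 87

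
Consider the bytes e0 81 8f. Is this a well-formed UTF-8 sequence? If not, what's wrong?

invalid (overlong encoding)

Leading byte 0xE0 = 11100000 → 3-byte form.
Continuation bytes all match 10xxxxxx. Payload decodes to 0x4F.
But 0x4F < 0x800, the minimum for a 3-byte sequence — this is an overlong encoding.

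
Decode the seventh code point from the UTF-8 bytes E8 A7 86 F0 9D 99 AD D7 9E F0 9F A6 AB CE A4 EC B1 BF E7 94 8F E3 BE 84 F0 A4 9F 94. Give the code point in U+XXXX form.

Offset 0: leading byte 0xE8 = 11101000 → 3-byte char #1 = E8 A7 86.
Offset 3: leading byte 0xF0 = 11110000 → 4-byte char #2 = F0 9D 99 AD.
Offset 7: leading byte 0xD7 = 11010111 → 2-byte char #3 = D7 9E.
Offset 9: leading byte 0xF0 = 11110000 → 4-byte char #4 = F0 9F A6 AB.
Offset 13: leading byte 0xCE = 11001110 → 2-byte char #5 = CE A4.
Offset 15: leading byte 0xEC = 11101100 → 3-byte char #6 = EC B1 BF.
Offset 18: leading byte 0xE7 = 11100111 → 3-byte char #7 = E7 94 8F.
Leading byte 0xE7 = 11100111 matches 1110xxxx → 3-byte sequence.
Byte 1: 0xE7 = 11100111, payload 0111 (4 bits).
Byte 2: 0x94 = 10010100 (10xxxxxx ✓), payload 010100.
Byte 3: 0x8F = 10001111 (10xxxxxx ✓), payload 001111.
Concatenate: 0111010100001111 = 0x750F (16 bits → U+750F).

U+750F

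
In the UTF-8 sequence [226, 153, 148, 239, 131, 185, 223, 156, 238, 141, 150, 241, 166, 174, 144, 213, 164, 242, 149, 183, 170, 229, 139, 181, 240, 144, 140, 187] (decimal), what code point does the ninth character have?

Offset 0: leading byte 0xE2 = 11100010 → 3-byte char #1 = E2 99 94.
Offset 3: leading byte 0xEF = 11101111 → 3-byte char #2 = EF 83 B9.
Offset 6: leading byte 0xDF = 11011111 → 2-byte char #3 = DF 9C.
Offset 8: leading byte 0xEE = 11101110 → 3-byte char #4 = EE 8D 96.
Offset 11: leading byte 0xF1 = 11110001 → 4-byte char #5 = F1 A6 AE 90.
Offset 15: leading byte 0xD5 = 11010101 → 2-byte char #6 = D5 A4.
Offset 17: leading byte 0xF2 = 11110010 → 4-byte char #7 = F2 95 B7 AA.
Offset 21: leading byte 0xE5 = 11100101 → 3-byte char #8 = E5 8B B5.
Offset 24: leading byte 0xF0 = 11110000 → 4-byte char #9 = F0 90 8C BB.
Leading byte 0xF0 = 11110000 matches 11110xxx → 4-byte sequence.
Byte 1: 0xF0 = 11110000, payload 000 (3 bits).
Byte 2: 0x90 = 10010000 (10xxxxxx ✓), payload 010000.
Byte 3: 0x8C = 10001100 (10xxxxxx ✓), payload 001100.
Byte 4: 0xBB = 10111011 (10xxxxxx ✓), payload 111011.
Concatenate: 000010000001100111011 = 0x1033B (21 bits → U+1033B).

U+1033B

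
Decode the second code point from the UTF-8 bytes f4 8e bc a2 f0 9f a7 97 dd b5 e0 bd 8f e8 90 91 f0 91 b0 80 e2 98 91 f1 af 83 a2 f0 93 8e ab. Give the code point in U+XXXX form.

Offset 0: leading byte 0xF4 = 11110100 → 4-byte char #1 = F4 8E BC A2.
Offset 4: leading byte 0xF0 = 11110000 → 4-byte char #2 = F0 9F A7 97.
Leading byte 0xF0 = 11110000 matches 11110xxx → 4-byte sequence.
Byte 1: 0xF0 = 11110000, payload 000 (3 bits).
Byte 2: 0x9F = 10011111 (10xxxxxx ✓), payload 011111.
Byte 3: 0xA7 = 10100111 (10xxxxxx ✓), payload 100111.
Byte 4: 0x97 = 10010111 (10xxxxxx ✓), payload 010111.
Concatenate: 000011111100111010111 = 0x1F9D7 (21 bits → U+1F9D7).

U+1F9D7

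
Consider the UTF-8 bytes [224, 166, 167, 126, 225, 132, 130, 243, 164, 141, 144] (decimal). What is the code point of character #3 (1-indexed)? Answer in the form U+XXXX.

Offset 0: leading byte 0xE0 = 11100000 → 3-byte char #1 = E0 A6 A7.
Offset 3: leading byte 0x7E = 01111110 → 1-byte char #2 = 7E.
Offset 4: leading byte 0xE1 = 11100001 → 3-byte char #3 = E1 84 82.
Leading byte 0xE1 = 11100001 matches 1110xxxx → 3-byte sequence.
Byte 1: 0xE1 = 11100001, payload 0001 (4 bits).
Byte 2: 0x84 = 10000100 (10xxxxxx ✓), payload 000100.
Byte 3: 0x82 = 10000010 (10xxxxxx ✓), payload 000010.
Concatenate: 0001000100000010 = 0x1102 (16 bits → U+1102).

U+1102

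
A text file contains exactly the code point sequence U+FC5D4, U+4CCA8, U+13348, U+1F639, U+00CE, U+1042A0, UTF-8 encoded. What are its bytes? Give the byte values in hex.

F3 BC 97 94 F1 8C B2 A8 F0 93 8D 88 F0 9F 98 B9 C3 8E F4 84 8A A0

U+FC5D4: 4-byte form → F3 BC 97 94.
U+4CCA8: 4-byte form → F1 8C B2 A8.
U+13348: 4-byte form → F0 93 8D 88.
U+1F639: 4-byte form → F0 9F 98 B9.
U+00CE: 2-byte form → C3 8E.
U+1042A0: 4-byte form → F4 84 8A A0.
Concatenated (22 bytes): F3 BC 97 94 F1 8C B2 A8 F0 93 8D 88 F0 9F 98 B9 C3 8E F4 84 8A A0.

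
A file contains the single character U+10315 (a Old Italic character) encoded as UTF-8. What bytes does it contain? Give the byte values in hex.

U+10315 = 0x10315 = 66325 decimal. In range U+10000–U+10FFFF → 4-byte form: 11110xxx 10xxxxxx 10xxxxxx 10xxxxxx.
Binary (21 bits): 000010000001100010101.
Split 3+6+6+6: 000 | 010000 | 001100 | 010101.
Byte 1: 11110000 = 0xF0.
Byte 2: 10010000 = 0x90.
Byte 3: 10001100 = 0x8C.
Byte 4: 10010101 = 0x95.

F0 90 8C 95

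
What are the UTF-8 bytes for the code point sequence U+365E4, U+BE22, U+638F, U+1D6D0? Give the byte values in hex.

F0 B6 97 A4 EB B8 A2 E6 8E 8F F0 9D 9B 90

U+365E4: 4-byte form → F0 B6 97 A4.
U+BE22: 3-byte form → EB B8 A2.
U+638F: 3-byte form → E6 8E 8F.
U+1D6D0: 4-byte form → F0 9D 9B 90.
Concatenated (14 bytes): F0 B6 97 A4 EB B8 A2 E6 8E 8F F0 9D 9B 90.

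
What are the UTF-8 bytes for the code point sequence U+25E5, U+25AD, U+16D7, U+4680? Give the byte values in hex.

E2 97 A5 E2 96 AD E1 9B 97 E4 9A 80

U+25E5: 3-byte form → E2 97 A5.
U+25AD: 3-byte form → E2 96 AD.
U+16D7: 3-byte form → E1 9B 97.
U+4680: 3-byte form → E4 9A 80.
Concatenated (12 bytes): E2 97 A5 E2 96 AD E1 9B 97 E4 9A 80.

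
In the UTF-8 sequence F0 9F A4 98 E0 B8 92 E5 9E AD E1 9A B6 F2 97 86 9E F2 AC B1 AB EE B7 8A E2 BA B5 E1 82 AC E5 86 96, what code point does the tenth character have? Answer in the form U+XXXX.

Offset 0: leading byte 0xF0 = 11110000 → 4-byte char #1 = F0 9F A4 98.
Offset 4: leading byte 0xE0 = 11100000 → 3-byte char #2 = E0 B8 92.
Offset 7: leading byte 0xE5 = 11100101 → 3-byte char #3 = E5 9E AD.
Offset 10: leading byte 0xE1 = 11100001 → 3-byte char #4 = E1 9A B6.
Offset 13: leading byte 0xF2 = 11110010 → 4-byte char #5 = F2 97 86 9E.
Offset 17: leading byte 0xF2 = 11110010 → 4-byte char #6 = F2 AC B1 AB.
Offset 21: leading byte 0xEE = 11101110 → 3-byte char #7 = EE B7 8A.
Offset 24: leading byte 0xE2 = 11100010 → 3-byte char #8 = E2 BA B5.
Offset 27: leading byte 0xE1 = 11100001 → 3-byte char #9 = E1 82 AC.
Offset 30: leading byte 0xE5 = 11100101 → 3-byte char #10 = E5 86 96.
Leading byte 0xE5 = 11100101 matches 1110xxxx → 3-byte sequence.
Byte 1: 0xE5 = 11100101, payload 0101 (4 bits).
Byte 2: 0x86 = 10000110 (10xxxxxx ✓), payload 000110.
Byte 3: 0x96 = 10010110 (10xxxxxx ✓), payload 010110.
Concatenate: 0101000110010110 = 0x5196 (16 bits → U+5196).

U+5196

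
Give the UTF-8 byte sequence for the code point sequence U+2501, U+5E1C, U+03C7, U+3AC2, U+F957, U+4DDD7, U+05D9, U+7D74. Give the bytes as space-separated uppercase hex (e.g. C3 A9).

E2 94 81 E5 B8 9C CF 87 E3 AB 82 EF A5 97 F1 8D B7 97 D7 99 E7 B5 B4

U+2501: 3-byte form → E2 94 81.
U+5E1C: 3-byte form → E5 B8 9C.
U+03C7: 2-byte form → CF 87.
U+3AC2: 3-byte form → E3 AB 82.
U+F957: 3-byte form → EF A5 97.
U+4DDD7: 4-byte form → F1 8D B7 97.
U+05D9: 2-byte form → D7 99.
U+7D74: 3-byte form → E7 B5 B4.
Concatenated (23 bytes): E2 94 81 E5 B8 9C CF 87 E3 AB 82 EF A5 97 F1 8D B7 97 D7 99 E7 B5 B4.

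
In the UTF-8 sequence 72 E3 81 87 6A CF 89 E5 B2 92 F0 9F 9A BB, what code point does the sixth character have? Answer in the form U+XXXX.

Offset 0: leading byte 0x72 = 01110010 → 1-byte char #1 = 72.
Offset 1: leading byte 0xE3 = 11100011 → 3-byte char #2 = E3 81 87.
Offset 4: leading byte 0x6A = 01101010 → 1-byte char #3 = 6A.
Offset 5: leading byte 0xCF = 11001111 → 2-byte char #4 = CF 89.
Offset 7: leading byte 0xE5 = 11100101 → 3-byte char #5 = E5 B2 92.
Offset 10: leading byte 0xF0 = 11110000 → 4-byte char #6 = F0 9F 9A BB.
Leading byte 0xF0 = 11110000 matches 11110xxx → 4-byte sequence.
Byte 1: 0xF0 = 11110000, payload 000 (3 bits).
Byte 2: 0x9F = 10011111 (10xxxxxx ✓), payload 011111.
Byte 3: 0x9A = 10011010 (10xxxxxx ✓), payload 011010.
Byte 4: 0xBB = 10111011 (10xxxxxx ✓), payload 111011.
Concatenate: 000011111011010111011 = 0x1F6BB (21 bits → U+1F6BB).

U+1F6BB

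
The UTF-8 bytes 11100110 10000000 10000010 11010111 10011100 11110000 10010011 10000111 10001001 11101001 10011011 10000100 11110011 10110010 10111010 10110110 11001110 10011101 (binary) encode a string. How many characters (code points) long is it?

Byte at offset 0: 0xE6 = 11100110 → 3-byte char (#1). Advance 3.
Byte at offset 3: 0xD7 = 11010111 → 2-byte char (#2). Advance 2.
Byte at offset 5: 0xF0 = 11110000 → 4-byte char (#3). Advance 4.
Byte at offset 9: 0xE9 = 11101001 → 3-byte char (#4). Advance 3.
Byte at offset 12: 0xF3 = 11110011 → 4-byte char (#5). Advance 4.
Byte at offset 16: 0xCE = 11001110 → 2-byte char (#6). Advance 2.
Reached end at offset 18 after 6 code points.

6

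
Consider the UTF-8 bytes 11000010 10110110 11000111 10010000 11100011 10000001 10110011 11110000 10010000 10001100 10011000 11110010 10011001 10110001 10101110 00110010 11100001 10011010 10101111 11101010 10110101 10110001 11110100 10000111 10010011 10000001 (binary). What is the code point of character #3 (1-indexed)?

Offset 0: leading byte 0xC2 = 11000010 → 2-byte char #1 = C2 B6.
Offset 2: leading byte 0xC7 = 11000111 → 2-byte char #2 = C7 90.
Offset 4: leading byte 0xE3 = 11100011 → 3-byte char #3 = E3 81 B3.
Leading byte 0xE3 = 11100011 matches 1110xxxx → 3-byte sequence.
Byte 1: 0xE3 = 11100011, payload 0011 (4 bits).
Byte 2: 0x81 = 10000001 (10xxxxxx ✓), payload 000001.
Byte 3: 0xB3 = 10110011 (10xxxxxx ✓), payload 110011.
Concatenate: 0011000001110011 = 0x3073 (16 bits → U+3073).

U+3073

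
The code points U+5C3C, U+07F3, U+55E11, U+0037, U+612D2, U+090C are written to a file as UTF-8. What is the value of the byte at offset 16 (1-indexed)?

0xA4

1-indexed offset 16 is 0-indexed offset 15.
U+5C3C → 3-byte form E5 B0 BC at offsets 0–2.
U+07F3 → 2-byte form DF B3 at offsets 3–4.
U+55E11 → 4-byte form F1 95 B8 91 at offsets 5–8.
U+0037 → 1-byte form 37 at offsets 9–9.
U+612D2 → 4-byte form F1 A1 8B 92 at offsets 10–13.
U+090C → 3-byte form E0 A4 8C at offsets 14–16.
Offset 15 falls in char 6's range; it's byte 2 of E0 A4 8C = 0xA4.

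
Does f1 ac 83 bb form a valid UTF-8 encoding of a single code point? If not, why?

Leading byte 0xF1 = 11110001 → 4-byte form.
Continuation bytes 0xAC=10101100, 0x83=10000011, 0xBB=10111011 all match 10xxxxxx.
Decoded value 0x6C0FB is ≥ 0x10000 (shortest form) and not a surrogate.

valid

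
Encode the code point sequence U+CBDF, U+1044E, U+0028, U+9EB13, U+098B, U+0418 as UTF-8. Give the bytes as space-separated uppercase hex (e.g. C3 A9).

U+CBDF: 3-byte form → EC AF 9F.
U+1044E: 4-byte form → F0 90 91 8E.
U+0028: 1-byte form → 28.
U+9EB13: 4-byte form → F2 9E AC 93.
U+098B: 3-byte form → E0 A6 8B.
U+0418: 2-byte form → D0 98.
Concatenated (17 bytes): EC AF 9F F0 90 91 8E 28 F2 9E AC 93 E0 A6 8B D0 98.

EC AF 9F F0 90 91 8E 28 F2 9E AC 93 E0 A6 8B D0 98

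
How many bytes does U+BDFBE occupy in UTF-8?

U+BDFBE = 0xBDFBE. UTF-8 uses 1 byte below 0x80, 2 below 0x800, 3 below 0x10000, 4 up to 0x10FFFF. 0xBDFBE is in U+10000–U+10FFFF → 4 bytes.

4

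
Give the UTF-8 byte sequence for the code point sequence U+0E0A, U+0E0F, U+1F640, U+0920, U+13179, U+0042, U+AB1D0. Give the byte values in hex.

U+0E0A: 3-byte form → E0 B8 8A.
U+0E0F: 3-byte form → E0 B8 8F.
U+1F640: 4-byte form → F0 9F 99 80.
U+0920: 3-byte form → E0 A4 A0.
U+13179: 4-byte form → F0 93 85 B9.
U+0042: 1-byte form → 42.
U+AB1D0: 4-byte form → F2 AB 87 90.
Concatenated (22 bytes): E0 B8 8A E0 B8 8F F0 9F 99 80 E0 A4 A0 F0 93 85 B9 42 F2 AB 87 90.

E0 B8 8A E0 B8 8F F0 9F 99 80 E0 A4 A0 F0 93 85 B9 42 F2 AB 87 90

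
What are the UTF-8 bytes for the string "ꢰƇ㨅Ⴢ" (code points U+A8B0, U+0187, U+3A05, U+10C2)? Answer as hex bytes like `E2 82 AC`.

U+A8B0: 3-byte form → EA A2 B0.
U+0187: 2-byte form → C6 87.
U+3A05: 3-byte form → E3 A8 85.
U+10C2: 3-byte form → E1 83 82.
Concatenated (11 bytes): EA A2 B0 C6 87 E3 A8 85 E1 83 82.

EA A2 B0 C6 87 E3 A8 85 E1 83 82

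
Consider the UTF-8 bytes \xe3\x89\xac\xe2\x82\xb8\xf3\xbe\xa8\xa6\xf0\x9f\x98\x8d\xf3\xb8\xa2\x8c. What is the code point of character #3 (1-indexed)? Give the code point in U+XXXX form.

Offset 0: leading byte 0xE3 = 11100011 → 3-byte char #1 = E3 89 AC.
Offset 3: leading byte 0xE2 = 11100010 → 3-byte char #2 = E2 82 B8.
Offset 6: leading byte 0xF3 = 11110011 → 4-byte char #3 = F3 BE A8 A6.
Leading byte 0xF3 = 11110011 matches 11110xxx → 4-byte sequence.
Byte 1: 0xF3 = 11110011, payload 011 (3 bits).
Byte 2: 0xBE = 10111110 (10xxxxxx ✓), payload 111110.
Byte 3: 0xA8 = 10101000 (10xxxxxx ✓), payload 101000.
Byte 4: 0xA6 = 10100110 (10xxxxxx ✓), payload 100110.
Concatenate: 011111110101000100110 = 0xFEA26 (21 bits → U+FEA26).

U+FEA26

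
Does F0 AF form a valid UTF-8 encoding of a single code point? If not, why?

Leading byte 0xF0 = 11110000 → 4-byte form, but only 2 bytes are present.

invalid (sequence truncated)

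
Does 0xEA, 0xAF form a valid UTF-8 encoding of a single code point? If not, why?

invalid (sequence truncated)

Leading byte 0xEA = 11101010 → 3-byte form, but only 2 bytes are present.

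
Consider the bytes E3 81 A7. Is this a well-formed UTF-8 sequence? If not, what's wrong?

valid

Leading byte 0xE3 = 11100011 → 3-byte form.
Continuation bytes 0x81=10000001, 0xA7=10100111 all match 10xxxxxx.
Decoded value 0x3067 is ≥ 0x800 (shortest form) and not a surrogate.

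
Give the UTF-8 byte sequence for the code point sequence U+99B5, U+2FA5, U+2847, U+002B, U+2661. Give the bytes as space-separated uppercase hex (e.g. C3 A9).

E9 A6 B5 E2 BE A5 E2 A1 87 2B E2 99 A1

U+99B5: 3-byte form → E9 A6 B5.
U+2FA5: 3-byte form → E2 BE A5.
U+2847: 3-byte form → E2 A1 87.
U+002B: 1-byte form → 2B.
U+2661: 3-byte form → E2 99 A1.
Concatenated (13 bytes): E9 A6 B5 E2 BE A5 E2 A1 87 2B E2 99 A1.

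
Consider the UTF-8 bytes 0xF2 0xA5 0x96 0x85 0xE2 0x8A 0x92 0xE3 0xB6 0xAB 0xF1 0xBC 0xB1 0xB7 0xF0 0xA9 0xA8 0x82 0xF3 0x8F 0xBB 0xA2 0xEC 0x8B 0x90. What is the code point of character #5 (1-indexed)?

U+29A02

Offset 0: leading byte 0xF2 = 11110010 → 4-byte char #1 = F2 A5 96 85.
Offset 4: leading byte 0xE2 = 11100010 → 3-byte char #2 = E2 8A 92.
Offset 7: leading byte 0xE3 = 11100011 → 3-byte char #3 = E3 B6 AB.
Offset 10: leading byte 0xF1 = 11110001 → 4-byte char #4 = F1 BC B1 B7.
Offset 14: leading byte 0xF0 = 11110000 → 4-byte char #5 = F0 A9 A8 82.
Leading byte 0xF0 = 11110000 matches 11110xxx → 4-byte sequence.
Byte 1: 0xF0 = 11110000, payload 000 (3 bits).
Byte 2: 0xA9 = 10101001 (10xxxxxx ✓), payload 101001.
Byte 3: 0xA8 = 10101000 (10xxxxxx ✓), payload 101000.
Byte 4: 0x82 = 10000010 (10xxxxxx ✓), payload 000010.
Concatenate: 000101001101000000010 = 0x29A02 (21 bits → U+29A02).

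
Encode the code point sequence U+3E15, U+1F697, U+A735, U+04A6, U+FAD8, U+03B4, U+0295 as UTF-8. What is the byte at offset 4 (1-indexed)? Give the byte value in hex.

1-indexed offset 4 is 0-indexed offset 3.
U+3E15 → 3-byte form E3 B8 95 at offsets 0–2.
U+1F697 → 4-byte form F0 9F 9A 97 at offsets 3–6.
Offset 3 falls in char 2's range; it's byte 1 of F0 9F 9A 97 = 0xF0.

0xF0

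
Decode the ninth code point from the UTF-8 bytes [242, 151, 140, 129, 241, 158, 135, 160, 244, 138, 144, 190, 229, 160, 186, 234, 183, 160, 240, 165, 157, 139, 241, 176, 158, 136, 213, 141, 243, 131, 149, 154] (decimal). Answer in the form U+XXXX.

Offset 0: leading byte 0xF2 = 11110010 → 4-byte char #1 = F2 97 8C 81.
Offset 4: leading byte 0xF1 = 11110001 → 4-byte char #2 = F1 9E 87 A0.
Offset 8: leading byte 0xF4 = 11110100 → 4-byte char #3 = F4 8A 90 BE.
Offset 12: leading byte 0xE5 = 11100101 → 3-byte char #4 = E5 A0 BA.
Offset 15: leading byte 0xEA = 11101010 → 3-byte char #5 = EA B7 A0.
Offset 18: leading byte 0xF0 = 11110000 → 4-byte char #6 = F0 A5 9D 8B.
Offset 22: leading byte 0xF1 = 11110001 → 4-byte char #7 = F1 B0 9E 88.
Offset 26: leading byte 0xD5 = 11010101 → 2-byte char #8 = D5 8D.
Offset 28: leading byte 0xF3 = 11110011 → 4-byte char #9 = F3 83 95 9A.
Leading byte 0xF3 = 11110011 matches 11110xxx → 4-byte sequence.
Byte 1: 0xF3 = 11110011, payload 011 (3 bits).
Byte 2: 0x83 = 10000011 (10xxxxxx ✓), payload 000011.
Byte 3: 0x95 = 10010101 (10xxxxxx ✓), payload 010101.
Byte 4: 0x9A = 10011010 (10xxxxxx ✓), payload 011010.
Concatenate: 011000011010101011010 = 0xC355A (21 bits → U+C355A).

U+C355A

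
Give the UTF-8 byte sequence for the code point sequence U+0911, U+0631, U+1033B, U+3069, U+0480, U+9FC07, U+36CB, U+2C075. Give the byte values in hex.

E0 A4 91 D8 B1 F0 90 8C BB E3 81 A9 D2 80 F2 9F B0 87 E3 9B 8B F0 AC 81 B5

U+0911: 3-byte form → E0 A4 91.
U+0631: 2-byte form → D8 B1.
U+1033B: 4-byte form → F0 90 8C BB.
U+3069: 3-byte form → E3 81 A9.
U+0480: 2-byte form → D2 80.
U+9FC07: 4-byte form → F2 9F B0 87.
U+36CB: 3-byte form → E3 9B 8B.
U+2C075: 4-byte form → F0 AC 81 B5.
Concatenated (25 bytes): E0 A4 91 D8 B1 F0 90 8C BB E3 81 A9 D2 80 F2 9F B0 87 E3 9B 8B F0 AC 81 B5.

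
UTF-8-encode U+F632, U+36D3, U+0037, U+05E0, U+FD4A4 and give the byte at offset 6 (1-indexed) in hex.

0x93

1-indexed offset 6 is 0-indexed offset 5.
U+F632 → 3-byte form EF 98 B2 at offsets 0–2.
U+36D3 → 3-byte form E3 9B 93 at offsets 3–5.
Offset 5 falls in char 2's range; it's byte 3 of E3 9B 93 = 0x93.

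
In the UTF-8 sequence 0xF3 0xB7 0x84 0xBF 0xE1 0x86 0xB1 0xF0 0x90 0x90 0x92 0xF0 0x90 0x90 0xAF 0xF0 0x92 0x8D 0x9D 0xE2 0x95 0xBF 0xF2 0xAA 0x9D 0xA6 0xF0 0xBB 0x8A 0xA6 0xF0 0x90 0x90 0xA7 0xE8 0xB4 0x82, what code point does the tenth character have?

U+8D02

Offset 0: leading byte 0xF3 = 11110011 → 4-byte char #1 = F3 B7 84 BF.
Offset 4: leading byte 0xE1 = 11100001 → 3-byte char #2 = E1 86 B1.
Offset 7: leading byte 0xF0 = 11110000 → 4-byte char #3 = F0 90 90 92.
Offset 11: leading byte 0xF0 = 11110000 → 4-byte char #4 = F0 90 90 AF.
Offset 15: leading byte 0xF0 = 11110000 → 4-byte char #5 = F0 92 8D 9D.
Offset 19: leading byte 0xE2 = 11100010 → 3-byte char #6 = E2 95 BF.
Offset 22: leading byte 0xF2 = 11110010 → 4-byte char #7 = F2 AA 9D A6.
Offset 26: leading byte 0xF0 = 11110000 → 4-byte char #8 = F0 BB 8A A6.
Offset 30: leading byte 0xF0 = 11110000 → 4-byte char #9 = F0 90 90 A7.
Offset 34: leading byte 0xE8 = 11101000 → 3-byte char #10 = E8 B4 82.
Leading byte 0xE8 = 11101000 matches 1110xxxx → 3-byte sequence.
Byte 1: 0xE8 = 11101000, payload 1000 (4 bits).
Byte 2: 0xB4 = 10110100 (10xxxxxx ✓), payload 110100.
Byte 3: 0x82 = 10000010 (10xxxxxx ✓), payload 000010.
Concatenate: 1000110100000010 = 0x8D02 (16 bits → U+8D02).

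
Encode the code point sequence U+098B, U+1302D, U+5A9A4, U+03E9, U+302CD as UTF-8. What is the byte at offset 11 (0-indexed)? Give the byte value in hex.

U+098B → 3-byte form E0 A6 8B at offsets 0–2.
U+1302D → 4-byte form F0 93 80 AD at offsets 3–6.
U+5A9A4 → 4-byte form F1 9A A6 A4 at offsets 7–10.
U+03E9 → 2-byte form CF A9 at offsets 11–12.
Offset 11 falls in char 4's range; it's byte 1 of CF A9 = 0xCF.

0xCF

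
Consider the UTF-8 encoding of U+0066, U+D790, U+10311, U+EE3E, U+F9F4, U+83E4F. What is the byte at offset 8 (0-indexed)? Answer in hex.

U+0066 → 1-byte form 66 at offsets 0–0.
U+D790 → 3-byte form ED 9E 90 at offsets 1–3.
U+10311 → 4-byte form F0 90 8C 91 at offsets 4–7.
U+EE3E → 3-byte form EE B8 BE at offsets 8–10.
Offset 8 falls in char 4's range; it's byte 1 of EE B8 BE = 0xEE.

0xEE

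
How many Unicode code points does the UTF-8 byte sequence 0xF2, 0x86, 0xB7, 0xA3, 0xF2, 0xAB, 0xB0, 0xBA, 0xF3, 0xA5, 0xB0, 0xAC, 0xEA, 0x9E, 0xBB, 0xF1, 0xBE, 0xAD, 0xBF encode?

Byte at offset 0: 0xF2 = 11110010 → 4-byte char (#1). Advance 4.
Byte at offset 4: 0xF2 = 11110010 → 4-byte char (#2). Advance 4.
Byte at offset 8: 0xF3 = 11110011 → 4-byte char (#3). Advance 4.
Byte at offset 12: 0xEA = 11101010 → 3-byte char (#4). Advance 3.
Byte at offset 15: 0xF1 = 11110001 → 4-byte char (#5). Advance 4.
Reached end at offset 19 after 5 code points.

5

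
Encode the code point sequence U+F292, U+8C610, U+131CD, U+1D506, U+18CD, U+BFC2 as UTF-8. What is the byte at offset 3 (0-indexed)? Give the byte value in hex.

U+F292 → 3-byte form EF 8A 92 at offsets 0–2.
U+8C610 → 4-byte form F2 8C 98 90 at offsets 3–6.
Offset 3 falls in char 2's range; it's byte 1 of F2 8C 98 90 = 0xF2.

0xF2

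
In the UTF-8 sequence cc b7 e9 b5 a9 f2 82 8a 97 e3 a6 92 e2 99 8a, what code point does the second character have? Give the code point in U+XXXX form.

U+9D69

Offset 0: leading byte 0xCC = 11001100 → 2-byte char #1 = CC B7.
Offset 2: leading byte 0xE9 = 11101001 → 3-byte char #2 = E9 B5 A9.
Leading byte 0xE9 = 11101001 matches 1110xxxx → 3-byte sequence.
Byte 1: 0xE9 = 11101001, payload 1001 (4 bits).
Byte 2: 0xB5 = 10110101 (10xxxxxx ✓), payload 110101.
Byte 3: 0xA9 = 10101001 (10xxxxxx ✓), payload 101001.
Concatenate: 1001110101101001 = 0x9D69 (16 bits → U+9D69).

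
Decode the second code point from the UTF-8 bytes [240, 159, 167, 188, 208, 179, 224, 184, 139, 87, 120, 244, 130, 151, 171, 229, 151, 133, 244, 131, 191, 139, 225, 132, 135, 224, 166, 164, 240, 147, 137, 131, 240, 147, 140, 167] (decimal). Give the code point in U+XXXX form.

U+0433

Offset 0: leading byte 0xF0 = 11110000 → 4-byte char #1 = F0 9F A7 BC.
Offset 4: leading byte 0xD0 = 11010000 → 2-byte char #2 = D0 B3.
Leading byte 0xD0 = 11010000 matches 110xxxxx → 2-byte sequence.
Byte 1: 0xD0 = 11010000, payload 10000 (5 bits).
Byte 2: 0xB3 = 10110011 (10xxxxxx ✓), payload 110011.
Concatenate: 10000110011 = 0x433 (11 bits → U+0433).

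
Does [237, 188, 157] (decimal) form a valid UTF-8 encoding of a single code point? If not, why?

invalid (encodes a surrogate (U+D800–U+DFFF))

Structurally a 3-byte sequence; payload = 0xDF1D.
But 0xDF1D is in U+D800–U+DFFF, the surrogate range. Surrogates are not Unicode scalar values and are forbidden in UTF-8.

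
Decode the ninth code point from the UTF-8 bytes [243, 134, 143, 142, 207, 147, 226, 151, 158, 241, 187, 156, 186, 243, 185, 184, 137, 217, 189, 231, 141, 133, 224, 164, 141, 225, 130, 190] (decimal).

U+10BE

Offset 0: leading byte 0xF3 = 11110011 → 4-byte char #1 = F3 86 8F 8E.
Offset 4: leading byte 0xCF = 11001111 → 2-byte char #2 = CF 93.
Offset 6: leading byte 0xE2 = 11100010 → 3-byte char #3 = E2 97 9E.
Offset 9: leading byte 0xF1 = 11110001 → 4-byte char #4 = F1 BB 9C BA.
Offset 13: leading byte 0xF3 = 11110011 → 4-byte char #5 = F3 B9 B8 89.
Offset 17: leading byte 0xD9 = 11011001 → 2-byte char #6 = D9 BD.
Offset 19: leading byte 0xE7 = 11100111 → 3-byte char #7 = E7 8D 85.
Offset 22: leading byte 0xE0 = 11100000 → 3-byte char #8 = E0 A4 8D.
Offset 25: leading byte 0xE1 = 11100001 → 3-byte char #9 = E1 82 BE.
Leading byte 0xE1 = 11100001 matches 1110xxxx → 3-byte sequence.
Byte 1: 0xE1 = 11100001, payload 0001 (4 bits).
Byte 2: 0x82 = 10000010 (10xxxxxx ✓), payload 000010.
Byte 3: 0xBE = 10111110 (10xxxxxx ✓), payload 111110.
Concatenate: 0001000010111110 = 0x10BE (16 bits → U+10BE).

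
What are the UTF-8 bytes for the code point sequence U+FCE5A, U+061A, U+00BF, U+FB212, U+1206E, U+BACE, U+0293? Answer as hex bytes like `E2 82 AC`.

U+FCE5A: 4-byte form → F3 BC B9 9A.
U+061A: 2-byte form → D8 9A.
U+00BF: 2-byte form → C2 BF.
U+FB212: 4-byte form → F3 BB 88 92.
U+1206E: 4-byte form → F0 92 81 AE.
U+BACE: 3-byte form → EB AB 8E.
U+0293: 2-byte form → CA 93.
Concatenated (21 bytes): F3 BC B9 9A D8 9A C2 BF F3 BB 88 92 F0 92 81 AE EB AB 8E CA 93.

F3 BC B9 9A D8 9A C2 BF F3 BB 88 92 F0 92 81 AE EB AB 8E CA 93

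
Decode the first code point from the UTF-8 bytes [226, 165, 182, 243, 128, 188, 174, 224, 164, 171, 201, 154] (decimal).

Offset 0: leading byte 0xE2 = 11100010 → 3-byte char #1 = E2 A5 B6.
Leading byte 0xE2 = 11100010 matches 1110xxxx → 3-byte sequence.
Byte 1: 0xE2 = 11100010, payload 0010 (4 bits).
Byte 2: 0xA5 = 10100101 (10xxxxxx ✓), payload 100101.
Byte 3: 0xB6 = 10110110 (10xxxxxx ✓), payload 110110.
Concatenate: 0010100101110110 = 0x2976 (16 bits → U+2976).

U+2976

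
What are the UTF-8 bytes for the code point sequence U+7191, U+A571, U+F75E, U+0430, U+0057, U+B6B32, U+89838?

U+7191: 3-byte form → E7 86 91.
U+A571: 3-byte form → EA 95 B1.
U+F75E: 3-byte form → EF 9D 9E.
U+0430: 2-byte form → D0 B0.
U+0057: 1-byte form → 57.
U+B6B32: 4-byte form → F2 B6 AC B2.
U+89838: 4-byte form → F2 89 A0 B8.
Concatenated (20 bytes): E7 86 91 EA 95 B1 EF 9D 9E D0 B0 57 F2 B6 AC B2 F2 89 A0 B8.

E7 86 91 EA 95 B1 EF 9D 9E D0 B0 57 F2 B6 AC B2 F2 89 A0 B8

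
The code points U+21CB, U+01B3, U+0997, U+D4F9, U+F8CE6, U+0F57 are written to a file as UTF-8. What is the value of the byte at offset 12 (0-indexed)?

0xB8

U+21CB → 3-byte form E2 87 8B at offsets 0–2.
U+01B3 → 2-byte form C6 B3 at offsets 3–4.
U+0997 → 3-byte form E0 A6 97 at offsets 5–7.
U+D4F9 → 3-byte form ED 93 B9 at offsets 8–10.
U+F8CE6 → 4-byte form F3 B8 B3 A6 at offsets 11–14.
Offset 12 falls in char 5's range; it's byte 2 of F3 B8 B3 A6 = 0xB8.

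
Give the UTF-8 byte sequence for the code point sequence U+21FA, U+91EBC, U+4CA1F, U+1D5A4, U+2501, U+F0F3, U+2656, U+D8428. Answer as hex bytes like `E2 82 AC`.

E2 87 BA F2 91 BA BC F1 8C A8 9F F0 9D 96 A4 E2 94 81 EF 83 B3 E2 99 96 F3 98 90 A8

U+21FA: 3-byte form → E2 87 BA.
U+91EBC: 4-byte form → F2 91 BA BC.
U+4CA1F: 4-byte form → F1 8C A8 9F.
U+1D5A4: 4-byte form → F0 9D 96 A4.
U+2501: 3-byte form → E2 94 81.
U+F0F3: 3-byte form → EF 83 B3.
U+2656: 3-byte form → E2 99 96.
U+D8428: 4-byte form → F3 98 90 A8.
Concatenated (28 bytes): E2 87 BA F2 91 BA BC F1 8C A8 9F F0 9D 96 A4 E2 94 81 EF 83 B3 E2 99 96 F3 98 90 A8.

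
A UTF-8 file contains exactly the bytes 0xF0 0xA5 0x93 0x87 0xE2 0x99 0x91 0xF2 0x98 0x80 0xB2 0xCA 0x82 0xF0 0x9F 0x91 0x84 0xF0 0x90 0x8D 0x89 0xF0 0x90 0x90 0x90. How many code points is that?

Byte at offset 0: 0xF0 = 11110000 → 4-byte char (#1). Advance 4.
Byte at offset 4: 0xE2 = 11100010 → 3-byte char (#2). Advance 3.
Byte at offset 7: 0xF2 = 11110010 → 4-byte char (#3). Advance 4.
Byte at offset 11: 0xCA = 11001010 → 2-byte char (#4). Advance 2.
Byte at offset 13: 0xF0 = 11110000 → 4-byte char (#5). Advance 4.
Byte at offset 17: 0xF0 = 11110000 → 4-byte char (#6). Advance 4.
Byte at offset 21: 0xF0 = 11110000 → 4-byte char (#7). Advance 4.
Reached end at offset 25 after 7 code points.

7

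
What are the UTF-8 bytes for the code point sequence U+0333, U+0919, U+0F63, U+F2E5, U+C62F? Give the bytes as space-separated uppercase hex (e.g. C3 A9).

U+0333: 2-byte form → CC B3.
U+0919: 3-byte form → E0 A4 99.
U+0F63: 3-byte form → E0 BD A3.
U+F2E5: 3-byte form → EF 8B A5.
U+C62F: 3-byte form → EC 98 AF.
Concatenated (14 bytes): CC B3 E0 A4 99 E0 BD A3 EF 8B A5 EC 98 AF.

CC B3 E0 A4 99 E0 BD A3 EF 8B A5 EC 98 AF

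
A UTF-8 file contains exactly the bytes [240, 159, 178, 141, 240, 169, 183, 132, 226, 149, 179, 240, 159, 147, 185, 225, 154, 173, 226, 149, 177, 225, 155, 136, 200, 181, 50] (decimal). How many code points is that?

9

Byte at offset 0: 0xF0 = 11110000 → 4-byte char (#1). Advance 4.
Byte at offset 4: 0xF0 = 11110000 → 4-byte char (#2). Advance 4.
Byte at offset 8: 0xE2 = 11100010 → 3-byte char (#3). Advance 3.
Byte at offset 11: 0xF0 = 11110000 → 4-byte char (#4). Advance 4.
Byte at offset 15: 0xE1 = 11100001 → 3-byte char (#5). Advance 3.
Byte at offset 18: 0xE2 = 11100010 → 3-byte char (#6). Advance 3.
Byte at offset 21: 0xE1 = 11100001 → 3-byte char (#7). Advance 3.
Byte at offset 24: 0xC8 = 11001000 → 2-byte char (#8). Advance 2.
Byte at offset 26: 0x32 = 00110010 → 1-byte char (#9). Advance 1.
Reached end at offset 27 after 9 code points.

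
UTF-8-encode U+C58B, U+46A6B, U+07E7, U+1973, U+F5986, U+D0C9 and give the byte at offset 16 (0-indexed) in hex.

U+C58B → 3-byte form EC 96 8B at offsets 0–2.
U+46A6B → 4-byte form F1 86 A9 AB at offsets 3–6.
U+07E7 → 2-byte form DF A7 at offsets 7–8.
U+1973 → 3-byte form E1 A5 B3 at offsets 9–11.
U+F5986 → 4-byte form F3 B5 A6 86 at offsets 12–15.
U+D0C9 → 3-byte form ED 83 89 at offsets 16–18.
Offset 16 falls in char 6's range; it's byte 1 of ED 83 89 = 0xED.

0xED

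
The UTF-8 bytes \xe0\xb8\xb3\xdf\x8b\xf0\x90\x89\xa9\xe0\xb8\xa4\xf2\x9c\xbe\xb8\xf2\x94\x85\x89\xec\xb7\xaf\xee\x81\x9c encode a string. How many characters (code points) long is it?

Byte at offset 0: 0xE0 = 11100000 → 3-byte char (#1). Advance 3.
Byte at offset 3: 0xDF = 11011111 → 2-byte char (#2). Advance 2.
Byte at offset 5: 0xF0 = 11110000 → 4-byte char (#3). Advance 4.
Byte at offset 9: 0xE0 = 11100000 → 3-byte char (#4). Advance 3.
Byte at offset 12: 0xF2 = 11110010 → 4-byte char (#5). Advance 4.
Byte at offset 16: 0xF2 = 11110010 → 4-byte char (#6). Advance 4.
Byte at offset 20: 0xEC = 11101100 → 3-byte char (#7). Advance 3.
Byte at offset 23: 0xEE = 11101110 → 3-byte char (#8). Advance 3.
Reached end at offset 26 after 8 code points.

8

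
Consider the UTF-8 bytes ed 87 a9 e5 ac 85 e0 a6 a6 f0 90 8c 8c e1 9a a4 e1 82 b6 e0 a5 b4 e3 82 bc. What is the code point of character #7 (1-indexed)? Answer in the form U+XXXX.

Offset 0: leading byte 0xED = 11101101 → 3-byte char #1 = ED 87 A9.
Offset 3: leading byte 0xE5 = 11100101 → 3-byte char #2 = E5 AC 85.
Offset 6: leading byte 0xE0 = 11100000 → 3-byte char #3 = E0 A6 A6.
Offset 9: leading byte 0xF0 = 11110000 → 4-byte char #4 = F0 90 8C 8C.
Offset 13: leading byte 0xE1 = 11100001 → 3-byte char #5 = E1 9A A4.
Offset 16: leading byte 0xE1 = 11100001 → 3-byte char #6 = E1 82 B6.
Offset 19: leading byte 0xE0 = 11100000 → 3-byte char #7 = E0 A5 B4.
Leading byte 0xE0 = 11100000 matches 1110xxxx → 3-byte sequence.
Byte 1: 0xE0 = 11100000, payload 0000 (4 bits).
Byte 2: 0xA5 = 10100101 (10xxxxxx ✓), payload 100101.
Byte 3: 0xB4 = 10110100 (10xxxxxx ✓), payload 110100.
Concatenate: 0000100101110100 = 0x974 (16 bits → U+0974).

U+0974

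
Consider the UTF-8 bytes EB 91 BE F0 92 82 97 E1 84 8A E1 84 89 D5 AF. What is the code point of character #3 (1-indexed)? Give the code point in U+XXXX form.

Offset 0: leading byte 0xEB = 11101011 → 3-byte char #1 = EB 91 BE.
Offset 3: leading byte 0xF0 = 11110000 → 4-byte char #2 = F0 92 82 97.
Offset 7: leading byte 0xE1 = 11100001 → 3-byte char #3 = E1 84 8A.
Leading byte 0xE1 = 11100001 matches 1110xxxx → 3-byte sequence.
Byte 1: 0xE1 = 11100001, payload 0001 (4 bits).
Byte 2: 0x84 = 10000100 (10xxxxxx ✓), payload 000100.
Byte 3: 0x8A = 10001010 (10xxxxxx ✓), payload 001010.
Concatenate: 0001000100001010 = 0x110A (16 bits → U+110A).

U+110A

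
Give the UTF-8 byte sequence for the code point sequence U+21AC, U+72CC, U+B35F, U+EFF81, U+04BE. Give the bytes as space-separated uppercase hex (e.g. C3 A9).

U+21AC: 3-byte form → E2 86 AC.
U+72CC: 3-byte form → E7 8B 8C.
U+B35F: 3-byte form → EB 8D 9F.
U+EFF81: 4-byte form → F3 AF BE 81.
U+04BE: 2-byte form → D2 BE.
Concatenated (15 bytes): E2 86 AC E7 8B 8C EB 8D 9F F3 AF BE 81 D2 BE.

E2 86 AC E7 8B 8C EB 8D 9F F3 AF BE 81 D2 BE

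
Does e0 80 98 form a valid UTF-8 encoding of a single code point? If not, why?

invalid (overlong encoding)

Leading byte 0xE0 = 11100000 → 3-byte form.
Continuation bytes all match 10xxxxxx. Payload decodes to 0x18.
But 0x18 < 0x800, the minimum for a 3-byte sequence — this is an overlong encoding.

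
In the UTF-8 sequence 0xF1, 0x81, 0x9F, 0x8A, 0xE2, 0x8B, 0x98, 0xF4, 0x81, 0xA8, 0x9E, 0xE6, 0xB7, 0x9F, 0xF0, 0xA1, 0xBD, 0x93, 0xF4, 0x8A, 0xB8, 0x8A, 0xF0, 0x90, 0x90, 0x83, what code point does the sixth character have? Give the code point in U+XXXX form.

Offset 0: leading byte 0xF1 = 11110001 → 4-byte char #1 = F1 81 9F 8A.
Offset 4: leading byte 0xE2 = 11100010 → 3-byte char #2 = E2 8B 98.
Offset 7: leading byte 0xF4 = 11110100 → 4-byte char #3 = F4 81 A8 9E.
Offset 11: leading byte 0xE6 = 11100110 → 3-byte char #4 = E6 B7 9F.
Offset 14: leading byte 0xF0 = 11110000 → 4-byte char #5 = F0 A1 BD 93.
Offset 18: leading byte 0xF4 = 11110100 → 4-byte char #6 = F4 8A B8 8A.
Leading byte 0xF4 = 11110100 matches 11110xxx → 4-byte sequence.
Byte 1: 0xF4 = 11110100, payload 100 (3 bits).
Byte 2: 0x8A = 10001010 (10xxxxxx ✓), payload 001010.
Byte 3: 0xB8 = 10111000 (10xxxxxx ✓), payload 111000.
Byte 4: 0x8A = 10001010 (10xxxxxx ✓), payload 001010.
Concatenate: 100001010111000001010 = 0x10AE0A (21 bits → U+10AE0A).

U+10AE0A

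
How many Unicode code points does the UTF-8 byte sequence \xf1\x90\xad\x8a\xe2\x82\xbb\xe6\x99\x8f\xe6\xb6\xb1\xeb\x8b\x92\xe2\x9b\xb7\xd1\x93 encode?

7

Byte at offset 0: 0xF1 = 11110001 → 4-byte char (#1). Advance 4.
Byte at offset 4: 0xE2 = 11100010 → 3-byte char (#2). Advance 3.
Byte at offset 7: 0xE6 = 11100110 → 3-byte char (#3). Advance 3.
Byte at offset 10: 0xE6 = 11100110 → 3-byte char (#4). Advance 3.
Byte at offset 13: 0xEB = 11101011 → 3-byte char (#5). Advance 3.
Byte at offset 16: 0xE2 = 11100010 → 3-byte char (#6). Advance 3.
Byte at offset 19: 0xD1 = 11010001 → 2-byte char (#7). Advance 2.
Reached end at offset 21 after 7 code points.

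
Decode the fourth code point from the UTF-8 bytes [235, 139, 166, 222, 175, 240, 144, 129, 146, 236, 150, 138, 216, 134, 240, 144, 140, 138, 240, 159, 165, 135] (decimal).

U+C58A

Offset 0: leading byte 0xEB = 11101011 → 3-byte char #1 = EB 8B A6.
Offset 3: leading byte 0xDE = 11011110 → 2-byte char #2 = DE AF.
Offset 5: leading byte 0xF0 = 11110000 → 4-byte char #3 = F0 90 81 92.
Offset 9: leading byte 0xEC = 11101100 → 3-byte char #4 = EC 96 8A.
Leading byte 0xEC = 11101100 matches 1110xxxx → 3-byte sequence.
Byte 1: 0xEC = 11101100, payload 1100 (4 bits).
Byte 2: 0x96 = 10010110 (10xxxxxx ✓), payload 010110.
Byte 3: 0x8A = 10001010 (10xxxxxx ✓), payload 001010.
Concatenate: 1100010110001010 = 0xC58A (16 bits → U+C58A).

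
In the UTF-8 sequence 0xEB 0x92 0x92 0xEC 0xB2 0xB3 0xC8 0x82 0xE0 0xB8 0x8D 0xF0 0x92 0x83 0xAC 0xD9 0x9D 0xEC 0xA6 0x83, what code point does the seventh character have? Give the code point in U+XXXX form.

Offset 0: leading byte 0xEB = 11101011 → 3-byte char #1 = EB 92 92.
Offset 3: leading byte 0xEC = 11101100 → 3-byte char #2 = EC B2 B3.
Offset 6: leading byte 0xC8 = 11001000 → 2-byte char #3 = C8 82.
Offset 8: leading byte 0xE0 = 11100000 → 3-byte char #4 = E0 B8 8D.
Offset 11: leading byte 0xF0 = 11110000 → 4-byte char #5 = F0 92 83 AC.
Offset 15: leading byte 0xD9 = 11011001 → 2-byte char #6 = D9 9D.
Offset 17: leading byte 0xEC = 11101100 → 3-byte char #7 = EC A6 83.
Leading byte 0xEC = 11101100 matches 1110xxxx → 3-byte sequence.
Byte 1: 0xEC = 11101100, payload 1100 (4 bits).
Byte 2: 0xA6 = 10100110 (10xxxxxx ✓), payload 100110.
Byte 3: 0x83 = 10000011 (10xxxxxx ✓), payload 000011.
Concatenate: 1100100110000011 = 0xC983 (16 bits → U+C983).

U+C983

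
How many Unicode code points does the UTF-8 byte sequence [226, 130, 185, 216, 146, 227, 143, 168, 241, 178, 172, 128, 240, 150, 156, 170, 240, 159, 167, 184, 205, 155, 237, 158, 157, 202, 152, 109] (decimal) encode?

Byte at offset 0: 0xE2 = 11100010 → 3-byte char (#1). Advance 3.
Byte at offset 3: 0xD8 = 11011000 → 2-byte char (#2). Advance 2.
Byte at offset 5: 0xE3 = 11100011 → 3-byte char (#3). Advance 3.
Byte at offset 8: 0xF1 = 11110001 → 4-byte char (#4). Advance 4.
Byte at offset 12: 0xF0 = 11110000 → 4-byte char (#5). Advance 4.
Byte at offset 16: 0xF0 = 11110000 → 4-byte char (#6). Advance 4.
Byte at offset 20: 0xCD = 11001101 → 2-byte char (#7). Advance 2.
Byte at offset 22: 0xED = 11101101 → 3-byte char (#8). Advance 3.
Byte at offset 25: 0xCA = 11001010 → 2-byte char (#9). Advance 2.
Byte at offset 27: 0x6D = 01101101 → 1-byte char (#10). Advance 1.
Reached end at offset 28 after 10 code points.

10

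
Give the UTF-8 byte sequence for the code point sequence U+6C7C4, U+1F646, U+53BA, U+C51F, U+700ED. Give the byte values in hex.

F1 AC 9F 84 F0 9F 99 86 E5 8E BA EC 94 9F F1 B0 83 AD

U+6C7C4: 4-byte form → F1 AC 9F 84.
U+1F646: 4-byte form → F0 9F 99 86.
U+53BA: 3-byte form → E5 8E BA.
U+C51F: 3-byte form → EC 94 9F.
U+700ED: 4-byte form → F1 B0 83 AD.
Concatenated (18 bytes): F1 AC 9F 84 F0 9F 99 86 E5 8E BA EC 94 9F F1 B0 83 AD.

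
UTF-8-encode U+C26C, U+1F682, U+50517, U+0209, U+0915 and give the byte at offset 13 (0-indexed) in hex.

U+C26C → 3-byte form EC 89 AC at offsets 0–2.
U+1F682 → 4-byte form F0 9F 9A 82 at offsets 3–6.
U+50517 → 4-byte form F1 90 94 97 at offsets 7–10.
U+0209 → 2-byte form C8 89 at offsets 11–12.
U+0915 → 3-byte form E0 A4 95 at offsets 13–15.
Offset 13 falls in char 5's range; it's byte 1 of E0 A4 95 = 0xE0.

0xE0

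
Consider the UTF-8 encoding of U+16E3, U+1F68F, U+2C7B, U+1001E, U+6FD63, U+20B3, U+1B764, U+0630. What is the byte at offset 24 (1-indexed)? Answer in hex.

1-indexed offset 24 is 0-indexed offset 23.
U+16E3 → 3-byte form E1 9B A3 at offsets 0–2.
U+1F68F → 4-byte form F0 9F 9A 8F at offsets 3–6.
U+2C7B → 3-byte form E2 B1 BB at offsets 7–9.
U+1001E → 4-byte form F0 90 80 9E at offsets 10–13.
U+6FD63 → 4-byte form F1 AF B5 A3 at offsets 14–17.
U+20B3 → 3-byte form E2 82 B3 at offsets 18–20.
U+1B764 → 4-byte form F0 9B 9D A4 at offsets 21–24.
Offset 23 falls in char 7's range; it's byte 3 of F0 9B 9D A4 = 0x9D.

0x9D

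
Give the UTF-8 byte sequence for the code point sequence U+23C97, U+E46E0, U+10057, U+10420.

U+23C97: 4-byte form → F0 A3 B2 97.
U+E46E0: 4-byte form → F3 A4 9B A0.
U+10057: 4-byte form → F0 90 81 97.
U+10420: 4-byte form → F0 90 90 A0.
Concatenated (16 bytes): F0 A3 B2 97 F3 A4 9B A0 F0 90 81 97 F0 90 90 A0.

F0 A3 B2 97 F3 A4 9B A0 F0 90 81 97 F0 90 90 A0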